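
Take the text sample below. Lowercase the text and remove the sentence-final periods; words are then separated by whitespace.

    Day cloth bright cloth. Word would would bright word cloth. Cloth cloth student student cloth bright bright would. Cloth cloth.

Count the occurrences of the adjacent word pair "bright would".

Scanning the 19 overlapping bigram windows for "bright would":
  position 17–18: bright would

1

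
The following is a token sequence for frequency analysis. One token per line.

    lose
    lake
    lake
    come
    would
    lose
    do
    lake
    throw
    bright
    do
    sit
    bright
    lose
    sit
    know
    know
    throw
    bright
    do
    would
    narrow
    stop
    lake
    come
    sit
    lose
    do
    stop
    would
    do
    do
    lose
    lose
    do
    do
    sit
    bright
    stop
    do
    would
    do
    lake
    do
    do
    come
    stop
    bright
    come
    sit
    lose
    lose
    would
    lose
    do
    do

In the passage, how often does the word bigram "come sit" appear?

Scanning the 55 overlapping bigram windows for "come sit":
  position 25–26: come sit
  position 49–50: come sit

2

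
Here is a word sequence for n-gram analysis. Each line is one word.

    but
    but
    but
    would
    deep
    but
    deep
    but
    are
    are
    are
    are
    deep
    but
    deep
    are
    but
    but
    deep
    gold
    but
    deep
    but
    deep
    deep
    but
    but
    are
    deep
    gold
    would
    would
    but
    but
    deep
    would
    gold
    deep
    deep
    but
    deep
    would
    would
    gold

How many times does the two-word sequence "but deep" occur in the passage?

Scanning the 43 overlapping bigram windows for "but deep":
  position 6–7: but deep
  position 14–15: but deep
  position 18–19: but deep
  position 21–22: but deep
  position 23–24: but deep
  position 34–35: but deep
  position 40–41: but deep

7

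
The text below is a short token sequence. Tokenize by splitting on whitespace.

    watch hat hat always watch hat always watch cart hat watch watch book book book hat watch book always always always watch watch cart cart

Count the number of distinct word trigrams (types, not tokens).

22

25 tokens → 23 trigram windows in total.
Repeated trigrams (each contributes count−1 duplicates):
  hat always watch: 2
1 duplicate windows → 23 − 1 = 22 distinct.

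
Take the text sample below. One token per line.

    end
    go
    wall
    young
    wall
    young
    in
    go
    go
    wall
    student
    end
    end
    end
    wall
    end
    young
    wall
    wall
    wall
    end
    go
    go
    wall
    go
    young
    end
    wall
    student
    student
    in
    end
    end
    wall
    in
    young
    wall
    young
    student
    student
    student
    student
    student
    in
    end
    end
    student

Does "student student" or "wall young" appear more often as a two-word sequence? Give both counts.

"student student" (5 vs 3)

"student student": 5 occurrences
"wall young": 3 occurrences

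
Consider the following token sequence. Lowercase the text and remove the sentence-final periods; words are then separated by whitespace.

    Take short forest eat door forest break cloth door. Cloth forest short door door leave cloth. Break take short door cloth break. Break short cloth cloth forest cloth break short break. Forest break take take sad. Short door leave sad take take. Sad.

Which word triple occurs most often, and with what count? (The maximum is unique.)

"take take sad", 2 times

Trigram frequencies (highest first):
  take take sad: 2
  take short forest: 1
  short forest eat: 1
  forest eat door: 1
  eat door forest: 1
  door forest break: 1
  … (34 more, each ≤ 1)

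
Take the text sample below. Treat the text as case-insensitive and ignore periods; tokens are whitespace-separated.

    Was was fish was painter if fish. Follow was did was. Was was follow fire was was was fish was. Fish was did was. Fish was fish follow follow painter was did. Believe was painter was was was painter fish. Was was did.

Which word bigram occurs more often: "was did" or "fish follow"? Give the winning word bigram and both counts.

"was did" (4 vs 2)

"was did": 4 occurrences
"fish follow": 2 occurrences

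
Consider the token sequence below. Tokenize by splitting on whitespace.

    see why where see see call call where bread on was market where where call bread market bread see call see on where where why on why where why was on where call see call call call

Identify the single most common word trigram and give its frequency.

Trigram frequencies (highest first):
  see call call: 2
  see why where: 1
  why where see: 1
  where see see: 1
  see see call: 1
  call call where: 1
  … (28 more, each ≤ 1)

"see call call", 2 times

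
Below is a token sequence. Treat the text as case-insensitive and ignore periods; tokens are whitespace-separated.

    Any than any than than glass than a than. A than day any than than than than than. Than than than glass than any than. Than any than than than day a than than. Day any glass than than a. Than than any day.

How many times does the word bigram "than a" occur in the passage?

Scanning the 43 overlapping bigram windows for "than a":
  position 7–8: than a
  position 9–10: than a
  position 39–40: than a

3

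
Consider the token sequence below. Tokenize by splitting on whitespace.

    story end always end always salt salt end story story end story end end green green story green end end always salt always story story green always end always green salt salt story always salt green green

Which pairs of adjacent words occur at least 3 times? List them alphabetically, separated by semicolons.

always salt; end always; story end

Bigram counts meeting the condition (at least 3 times):
  always salt: 3
  end always: 4
  story end: 3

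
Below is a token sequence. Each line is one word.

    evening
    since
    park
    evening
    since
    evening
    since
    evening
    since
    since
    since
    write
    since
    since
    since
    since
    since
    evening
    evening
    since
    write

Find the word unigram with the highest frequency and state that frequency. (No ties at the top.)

Unigram frequencies (highest first):
  since: 12
  evening: 6
  write: 2
  park: 1

"since", 12 times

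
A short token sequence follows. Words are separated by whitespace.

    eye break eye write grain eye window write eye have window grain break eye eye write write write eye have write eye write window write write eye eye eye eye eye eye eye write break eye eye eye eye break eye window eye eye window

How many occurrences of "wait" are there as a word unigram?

0

Scanning the 45 tokens for "wait":
  (none found)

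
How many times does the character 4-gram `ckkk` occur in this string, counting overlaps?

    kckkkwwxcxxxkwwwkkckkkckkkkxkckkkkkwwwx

Sliding a length-4 window over the 39 characters (36 positions):
  position 2–5: ckkk
  position 19–22: ckkk
  position 23–26: ckkk
  position 30–33: ckkk

4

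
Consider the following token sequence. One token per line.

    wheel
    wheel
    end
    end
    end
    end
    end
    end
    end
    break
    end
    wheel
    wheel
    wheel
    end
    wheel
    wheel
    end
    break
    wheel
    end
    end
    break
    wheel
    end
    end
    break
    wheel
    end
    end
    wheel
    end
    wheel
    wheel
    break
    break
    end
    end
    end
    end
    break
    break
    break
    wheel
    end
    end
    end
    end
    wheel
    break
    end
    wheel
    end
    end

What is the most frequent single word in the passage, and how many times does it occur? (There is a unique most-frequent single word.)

"end", 28 times

Unigram frequencies (highest first):
  end: 28
  wheel: 16
  break: 10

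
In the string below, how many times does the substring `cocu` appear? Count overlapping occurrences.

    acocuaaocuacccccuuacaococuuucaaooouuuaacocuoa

Sliding a length-4 window over the 45 characters (42 positions):
  position 2–5: cocu
  position 23–26: cocu
  position 40–43: cocu

3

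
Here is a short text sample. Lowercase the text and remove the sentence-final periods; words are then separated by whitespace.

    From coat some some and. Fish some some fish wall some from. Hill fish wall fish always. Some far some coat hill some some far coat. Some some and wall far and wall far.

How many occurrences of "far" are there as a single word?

Scanning the 34 tokens for "far":
  position 19: far
  position 25: far
  position 31: far
  position 34: far

4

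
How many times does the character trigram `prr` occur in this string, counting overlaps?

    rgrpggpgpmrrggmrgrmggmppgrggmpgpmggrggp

0

Sliding a length-3 window over the 39 characters (37 positions):
  (no match at any position)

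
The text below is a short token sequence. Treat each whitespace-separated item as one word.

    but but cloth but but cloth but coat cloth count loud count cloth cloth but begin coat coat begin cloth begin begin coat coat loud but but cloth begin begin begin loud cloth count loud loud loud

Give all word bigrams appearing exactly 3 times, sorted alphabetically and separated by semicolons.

Bigram counts meeting the condition (exactly 3 times):
  begin begin: 3
  but but: 3
  but cloth: 3
  cloth but: 3

begin begin; but but; but cloth; cloth but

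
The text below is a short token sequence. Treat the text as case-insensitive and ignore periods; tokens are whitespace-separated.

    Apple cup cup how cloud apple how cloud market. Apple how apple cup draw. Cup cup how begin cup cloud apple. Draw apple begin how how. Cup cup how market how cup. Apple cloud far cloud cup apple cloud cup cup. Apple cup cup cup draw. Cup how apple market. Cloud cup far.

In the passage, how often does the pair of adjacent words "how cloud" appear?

2

Scanning the 52 overlapping bigram windows for "how cloud":
  position 4–5: how cloud
  position 7–8: how cloud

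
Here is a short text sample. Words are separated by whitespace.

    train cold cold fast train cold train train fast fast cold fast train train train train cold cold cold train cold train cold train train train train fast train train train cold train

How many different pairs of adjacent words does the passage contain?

33 tokens → 32 bigram windows in total.
Repeated bigrams (each contributes count−1 duplicates):
  train train: 9
  train cold: 6
  cold train: 5
  cold cold: 3
  fast train: 3
  cold fast: 2
  train fast: 2
23 duplicate windows → 32 − 23 = 9 distinct.

9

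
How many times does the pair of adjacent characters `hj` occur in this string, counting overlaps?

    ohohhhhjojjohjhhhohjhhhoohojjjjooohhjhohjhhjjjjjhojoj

Sliding a length-2 window over the 53 characters (52 positions):
  position 7–8: hj
  position 13–14: hj
  position 19–20: hj
  position 36–37: hj
  position 40–41: hj
  position 43–44: hj

6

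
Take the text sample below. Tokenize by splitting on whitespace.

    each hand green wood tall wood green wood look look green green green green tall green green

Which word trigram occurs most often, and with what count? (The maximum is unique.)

"green green green", 2 times

Trigram frequencies (highest first):
  green green green: 2
  each hand green: 1
  hand green wood: 1
  green wood tall: 1
  wood tall wood: 1
  tall wood green: 1
  … (8 more, each ≤ 1)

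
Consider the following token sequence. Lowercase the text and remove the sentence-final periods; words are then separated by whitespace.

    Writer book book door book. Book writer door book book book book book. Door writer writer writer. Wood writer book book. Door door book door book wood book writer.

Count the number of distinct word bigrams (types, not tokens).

29 tokens → 28 bigram windows in total.
Repeated bigrams (each contributes count−1 duplicates):
  book book: 7
  book door: 4
  door book: 4
  book writer: 2
  writer book: 2
  writer writer: 2
15 duplicate windows → 28 − 15 = 13 distinct.

13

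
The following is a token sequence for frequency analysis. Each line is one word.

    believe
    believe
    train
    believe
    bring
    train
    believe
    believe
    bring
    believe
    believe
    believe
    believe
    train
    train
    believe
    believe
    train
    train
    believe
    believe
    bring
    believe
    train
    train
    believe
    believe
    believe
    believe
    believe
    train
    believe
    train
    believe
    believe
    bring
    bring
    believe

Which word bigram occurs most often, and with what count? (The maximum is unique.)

Bigram frequencies (highest first):
  believe believe: 12
  train believe: 7
  believe train: 6
  believe bring: 4
  bring believe: 3
  train train: 3
  … (2 more, each ≤ 1)

"believe believe", 12 times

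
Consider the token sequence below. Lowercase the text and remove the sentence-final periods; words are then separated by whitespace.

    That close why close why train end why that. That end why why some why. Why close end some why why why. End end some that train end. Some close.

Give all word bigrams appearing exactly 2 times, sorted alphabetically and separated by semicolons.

Bigram counts meeting the condition (exactly 2 times):
  close why: 2
  end why: 2
  some why: 2
  train end: 2
  why close: 2

close why; end why; some why; train end; why close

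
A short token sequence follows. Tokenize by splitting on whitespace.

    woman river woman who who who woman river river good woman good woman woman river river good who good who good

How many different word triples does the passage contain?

21 tokens → 19 trigram windows in total.
Repeated trigrams (each contributes count−1 duplicates):
  good who good: 2
  river river good: 2
  woman river river: 2
3 duplicate windows → 19 − 3 = 16 distinct.

16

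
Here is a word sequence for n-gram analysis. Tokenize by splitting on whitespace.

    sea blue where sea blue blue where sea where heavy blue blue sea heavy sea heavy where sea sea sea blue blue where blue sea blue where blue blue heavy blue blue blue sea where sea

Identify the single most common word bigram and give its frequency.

Bigram frequencies (highest first):
  blue blue: 6
  sea blue: 4
  blue where: 4
  where sea: 4
  blue sea: 3
  sea where: 2
  … (8 more, each ≤ 2)

"blue blue", 6 times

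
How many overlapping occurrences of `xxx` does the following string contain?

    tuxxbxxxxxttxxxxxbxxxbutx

Sliding a length-3 window over the 25 characters (23 positions):
  position 6–8: xxx
  position 7–9: xxx
  position 8–10: xxx
  position 13–15: xxx
  position 14–16: xxx
  position 15–17: xxx
  position 19–21: xxx

7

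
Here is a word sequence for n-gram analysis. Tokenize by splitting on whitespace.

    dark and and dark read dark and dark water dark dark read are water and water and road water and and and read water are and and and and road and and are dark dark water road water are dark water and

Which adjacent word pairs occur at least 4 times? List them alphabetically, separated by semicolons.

and and; water and

Bigram counts meeting the condition (at least 4 times):
  and and: 7
  water and: 4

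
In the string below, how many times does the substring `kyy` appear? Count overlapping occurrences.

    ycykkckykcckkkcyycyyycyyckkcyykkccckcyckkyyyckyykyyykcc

Sliding a length-3 window over the 55 characters (53 positions):
  position 41–43: kyy
  position 46–48: kyy
  position 49–51: kyy

3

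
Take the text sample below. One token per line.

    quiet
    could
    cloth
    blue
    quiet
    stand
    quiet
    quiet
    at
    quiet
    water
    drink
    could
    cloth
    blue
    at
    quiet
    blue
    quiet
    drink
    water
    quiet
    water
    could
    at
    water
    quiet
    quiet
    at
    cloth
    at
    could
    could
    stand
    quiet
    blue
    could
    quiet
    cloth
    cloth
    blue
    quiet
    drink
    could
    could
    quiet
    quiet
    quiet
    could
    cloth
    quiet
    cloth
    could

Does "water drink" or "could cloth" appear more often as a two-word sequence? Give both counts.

"could cloth" (3 vs 1)

"water drink": 1 occurrence
"could cloth": 3 occurrences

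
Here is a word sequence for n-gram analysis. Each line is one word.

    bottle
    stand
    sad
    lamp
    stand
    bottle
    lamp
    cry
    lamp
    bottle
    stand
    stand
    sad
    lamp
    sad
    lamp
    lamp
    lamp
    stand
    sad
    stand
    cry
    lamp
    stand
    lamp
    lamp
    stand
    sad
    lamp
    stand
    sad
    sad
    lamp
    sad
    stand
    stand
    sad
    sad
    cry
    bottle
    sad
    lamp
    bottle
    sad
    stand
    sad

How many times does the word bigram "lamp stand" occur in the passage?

Scanning the 45 overlapping bigram windows for "lamp stand":
  position 4–5: lamp stand
  position 18–19: lamp stand
  position 23–24: lamp stand
  position 26–27: lamp stand
  position 29–30: lamp stand

5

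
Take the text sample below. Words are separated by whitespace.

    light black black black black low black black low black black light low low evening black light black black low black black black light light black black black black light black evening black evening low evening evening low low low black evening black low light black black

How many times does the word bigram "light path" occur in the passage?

0

Scanning the 46 overlapping bigram windows for "light path":
  (none found)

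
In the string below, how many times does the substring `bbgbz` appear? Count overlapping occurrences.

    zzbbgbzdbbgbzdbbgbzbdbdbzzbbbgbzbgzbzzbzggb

4

Sliding a length-5 window over the 43 characters (39 positions):
  position 3–7: bbgbz
  position 9–13: bbgbz
  position 15–19: bbgbz
  position 28–32: bbgbz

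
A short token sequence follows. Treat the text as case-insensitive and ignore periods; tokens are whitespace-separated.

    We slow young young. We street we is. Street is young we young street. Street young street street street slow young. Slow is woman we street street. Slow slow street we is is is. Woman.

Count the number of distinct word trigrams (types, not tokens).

35 tokens → 33 trigram windows in total.
Repeated trigrams (each contributes count−1 duplicates):
  street street slow: 2
  street we is: 2
  young street street: 2
3 duplicate windows → 33 − 3 = 30 distinct.

30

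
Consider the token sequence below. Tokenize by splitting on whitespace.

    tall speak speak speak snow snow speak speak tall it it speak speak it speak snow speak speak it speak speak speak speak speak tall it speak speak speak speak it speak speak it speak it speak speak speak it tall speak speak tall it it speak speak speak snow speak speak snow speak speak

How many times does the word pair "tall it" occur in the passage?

Scanning the 54 overlapping bigram windows for "tall it":
  position 9–10: tall it
  position 25–26: tall it
  position 44–45: tall it

3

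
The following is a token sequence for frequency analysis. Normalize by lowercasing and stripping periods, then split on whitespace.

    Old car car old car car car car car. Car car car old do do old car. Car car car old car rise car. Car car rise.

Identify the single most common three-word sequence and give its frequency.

Trigram frequencies (highest first):
  car car car: 9
  old car car: 3
  car car old: 3
  car old car: 2
  car old do: 1
  old do do: 1
  … (6 more, each ≤ 1)

"car car car", 9 times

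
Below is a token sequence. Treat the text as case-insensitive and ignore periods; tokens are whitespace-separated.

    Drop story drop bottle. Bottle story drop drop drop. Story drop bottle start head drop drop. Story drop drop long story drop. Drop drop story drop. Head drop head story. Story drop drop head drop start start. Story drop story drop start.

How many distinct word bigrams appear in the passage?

17

42 tokens → 41 bigram windows in total.
Repeated bigrams (each contributes count−1 duplicates):
  story drop: 9
  drop drop: 7
  drop story: 5
  drop head: 3
  head drop: 3
  drop bottle: 2
  drop start: 2
24 duplicate windows → 41 − 24 = 17 distinct.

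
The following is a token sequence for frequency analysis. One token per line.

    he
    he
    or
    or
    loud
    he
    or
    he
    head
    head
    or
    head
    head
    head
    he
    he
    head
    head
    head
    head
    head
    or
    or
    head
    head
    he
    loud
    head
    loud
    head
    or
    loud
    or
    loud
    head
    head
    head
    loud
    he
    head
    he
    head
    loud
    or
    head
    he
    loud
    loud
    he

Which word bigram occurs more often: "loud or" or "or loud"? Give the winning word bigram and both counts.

"loud or": 2 occurrences
"or loud": 3 occurrences

"or loud" (3 vs 2)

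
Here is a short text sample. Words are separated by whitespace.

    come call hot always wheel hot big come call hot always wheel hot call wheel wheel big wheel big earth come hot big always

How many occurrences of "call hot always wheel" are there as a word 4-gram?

2

Scanning the 21 overlapping 4-gram windows for "call hot always wheel":
  position 2–5: call hot always wheel
  position 9–12: call hot always wheel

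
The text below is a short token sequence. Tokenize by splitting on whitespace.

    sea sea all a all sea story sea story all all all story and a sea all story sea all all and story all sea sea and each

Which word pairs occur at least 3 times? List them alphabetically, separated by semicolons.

all all; sea all

Bigram counts meeting the condition (at least 3 times):
  all all: 3
  sea all: 3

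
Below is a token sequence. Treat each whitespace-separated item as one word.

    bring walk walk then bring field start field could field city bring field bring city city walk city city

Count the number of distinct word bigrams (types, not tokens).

19 tokens → 18 bigram windows in total.
Repeated bigrams (each contributes count−1 duplicates):
  bring field: 2
  city city: 2
2 duplicate windows → 18 − 2 = 16 distinct.

16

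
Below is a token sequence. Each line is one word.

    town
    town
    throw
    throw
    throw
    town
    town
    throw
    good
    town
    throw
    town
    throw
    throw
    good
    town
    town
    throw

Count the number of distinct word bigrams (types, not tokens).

18 tokens → 17 bigram windows in total.
Repeated bigrams (each contributes count−1 duplicates):
  town throw: 5
  throw throw: 3
  town town: 3
  good town: 2
  throw good: 2
  throw town: 2
11 duplicate windows → 17 − 11 = 6 distinct.

6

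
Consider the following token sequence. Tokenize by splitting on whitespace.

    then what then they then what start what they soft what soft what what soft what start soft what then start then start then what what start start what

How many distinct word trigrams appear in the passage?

25

29 tokens → 27 trigram windows in total.
Repeated trigrams (each contributes count−1 duplicates):
  then start then: 2
  what soft what: 2
2 duplicate windows → 27 − 2 = 25 distinct.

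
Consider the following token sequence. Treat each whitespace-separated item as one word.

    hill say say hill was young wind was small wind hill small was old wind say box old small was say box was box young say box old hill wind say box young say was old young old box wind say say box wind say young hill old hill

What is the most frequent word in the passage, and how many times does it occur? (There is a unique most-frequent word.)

Unigram frequencies (highest first):
  say: 10
  box: 7
  hill: 6
  was: 6
  wind: 6
  old: 6
  … (2 more, each ≤ 5)

"say", 10 times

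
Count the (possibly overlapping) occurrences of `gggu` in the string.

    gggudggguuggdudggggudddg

Sliding a length-4 window over the 24 characters (21 positions):
  position 1–4: gggu
  position 6–9: gggu
  position 17–20: gggu

3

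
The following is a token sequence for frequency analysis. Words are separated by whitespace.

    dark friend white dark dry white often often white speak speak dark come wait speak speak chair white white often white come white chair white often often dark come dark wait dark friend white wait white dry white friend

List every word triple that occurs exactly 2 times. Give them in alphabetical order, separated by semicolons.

Trigram counts meeting the condition (exactly 2 times):
  dark friend white: 2
  white often often: 2

dark friend white; white often often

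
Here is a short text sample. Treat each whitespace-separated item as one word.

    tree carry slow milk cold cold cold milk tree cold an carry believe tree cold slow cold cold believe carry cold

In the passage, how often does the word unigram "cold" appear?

8

Scanning the 21 tokens for "cold":
  position 5: cold
  position 6: cold
  position 7: cold
  position 10: cold
  position 15: cold
  position 17: cold
  position 18: cold
  position 21: cold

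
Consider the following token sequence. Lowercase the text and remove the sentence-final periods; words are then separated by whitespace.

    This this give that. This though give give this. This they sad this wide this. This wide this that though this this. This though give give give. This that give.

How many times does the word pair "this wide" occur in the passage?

Scanning the 29 overlapping bigram windows for "this wide":
  position 13–14: this wide
  position 16–17: this wide

2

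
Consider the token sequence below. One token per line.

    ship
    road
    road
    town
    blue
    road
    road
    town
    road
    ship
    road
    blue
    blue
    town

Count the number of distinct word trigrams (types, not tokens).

11

14 tokens → 12 trigram windows in total.
Repeated trigrams (each contributes count−1 duplicates):
  road road town: 2
1 duplicate windows → 12 − 1 = 11 distinct.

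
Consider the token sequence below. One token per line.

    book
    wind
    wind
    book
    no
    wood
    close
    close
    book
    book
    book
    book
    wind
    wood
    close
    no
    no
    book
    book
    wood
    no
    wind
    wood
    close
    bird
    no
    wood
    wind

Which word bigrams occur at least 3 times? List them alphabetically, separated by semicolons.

Bigram counts meeting the condition (at least 3 times):
  book book: 4
  wood close: 3

book book; wood close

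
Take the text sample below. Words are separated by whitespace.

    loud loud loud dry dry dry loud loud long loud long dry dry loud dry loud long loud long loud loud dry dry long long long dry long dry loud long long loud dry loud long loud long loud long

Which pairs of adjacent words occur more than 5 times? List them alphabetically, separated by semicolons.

long loud; loud long

Bigram counts meeting the condition (more than 5 times):
  long loud: 6
  loud long: 8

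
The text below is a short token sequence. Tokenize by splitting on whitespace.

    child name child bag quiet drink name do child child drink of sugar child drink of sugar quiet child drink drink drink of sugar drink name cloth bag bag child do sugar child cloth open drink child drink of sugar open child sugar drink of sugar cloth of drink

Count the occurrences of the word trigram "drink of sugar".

5

Scanning the 47 overlapping trigram windows for "drink of sugar":
  position 11–13: drink of sugar
  position 15–17: drink of sugar
  position 22–24: drink of sugar
  position 38–40: drink of sugar
  position 44–46: drink of sugar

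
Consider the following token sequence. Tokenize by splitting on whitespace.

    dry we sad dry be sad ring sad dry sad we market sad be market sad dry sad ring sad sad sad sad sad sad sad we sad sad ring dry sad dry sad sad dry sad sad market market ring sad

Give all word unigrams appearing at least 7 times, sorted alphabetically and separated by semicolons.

dry; sad

Unigram counts meeting the condition (at least 7 times):
  dry: 7
  sad: 22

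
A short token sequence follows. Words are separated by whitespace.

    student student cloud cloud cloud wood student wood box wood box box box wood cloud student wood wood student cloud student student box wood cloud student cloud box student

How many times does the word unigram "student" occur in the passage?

9

Scanning the 29 tokens for "student":
  position 1: student
  position 2: student
  position 7: student
  position 16: student
  position 19: student
  position 21: student
  position 22: student
  position 26: student
  position 29: student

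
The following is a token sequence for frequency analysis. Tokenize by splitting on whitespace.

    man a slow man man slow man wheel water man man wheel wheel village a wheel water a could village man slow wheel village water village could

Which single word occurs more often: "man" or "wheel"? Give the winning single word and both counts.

"man" (7 vs 5)

"man": 7 occurrences
"wheel": 5 occurrences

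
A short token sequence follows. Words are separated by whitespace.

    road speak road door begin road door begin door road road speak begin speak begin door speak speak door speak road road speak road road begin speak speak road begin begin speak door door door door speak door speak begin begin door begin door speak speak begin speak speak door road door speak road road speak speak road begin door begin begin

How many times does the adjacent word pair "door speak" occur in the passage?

Scanning the 61 overlapping bigram windows for "door speak":
  position 16–17: door speak
  position 19–20: door speak
  position 36–37: door speak
  position 38–39: door speak
  position 44–45: door speak
  position 52–53: door speak

6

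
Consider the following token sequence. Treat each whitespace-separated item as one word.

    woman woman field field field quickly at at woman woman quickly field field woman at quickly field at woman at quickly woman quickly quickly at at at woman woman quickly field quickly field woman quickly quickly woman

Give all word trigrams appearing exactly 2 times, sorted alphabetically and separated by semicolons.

Trigram counts meeting the condition (exactly 2 times):
  at at woman: 2
  at woman woman: 2
  quickly at at: 2
  woman at quickly: 2
  woman quickly field: 2
  woman quickly quickly: 2
  woman woman quickly: 2

at at woman; at woman woman; quickly at at; woman at quickly; woman quickly field; woman quickly quickly; woman woman quickly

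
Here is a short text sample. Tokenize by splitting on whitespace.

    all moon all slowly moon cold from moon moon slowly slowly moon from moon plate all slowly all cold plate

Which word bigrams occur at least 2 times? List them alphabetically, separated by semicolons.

all slowly; from moon; slowly moon

Bigram counts meeting the condition (at least 2 times):
  all slowly: 2
  from moon: 2
  slowly moon: 2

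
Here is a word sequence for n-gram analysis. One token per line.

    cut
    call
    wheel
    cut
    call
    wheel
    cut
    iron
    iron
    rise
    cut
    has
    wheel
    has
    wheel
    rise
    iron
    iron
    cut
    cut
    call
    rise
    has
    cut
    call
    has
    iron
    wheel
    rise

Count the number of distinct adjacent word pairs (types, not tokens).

29 tokens → 28 bigram windows in total.
Repeated bigrams (each contributes count−1 duplicates):
  cut call: 4
  call wheel: 2
  has wheel: 2
  iron iron: 2
  wheel cut: 2
  wheel rise: 2
8 duplicate windows → 28 − 8 = 20 distinct.

20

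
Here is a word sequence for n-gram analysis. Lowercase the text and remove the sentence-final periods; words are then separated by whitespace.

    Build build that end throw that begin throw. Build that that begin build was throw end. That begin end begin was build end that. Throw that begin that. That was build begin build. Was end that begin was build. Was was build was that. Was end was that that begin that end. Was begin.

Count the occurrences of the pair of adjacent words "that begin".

6

Scanning the 53 overlapping bigram windows for "that begin":
  position 6–7: that begin
  position 11–12: that begin
  position 17–18: that begin
  position 26–27: that begin
  position 36–37: that begin
  position 49–50: that begin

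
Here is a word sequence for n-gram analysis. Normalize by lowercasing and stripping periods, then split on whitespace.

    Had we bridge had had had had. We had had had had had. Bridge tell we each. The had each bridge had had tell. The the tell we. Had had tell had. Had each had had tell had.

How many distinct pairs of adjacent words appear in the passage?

38 tokens → 37 bigram windows in total.
Repeated bigrams (each contributes count−1 duplicates):
  had had: 11
  had tell: 3
  bridge had: 2
  had each: 2
  had we: 2
  tell had: 2
  tell we: 2
  we had: 2
18 duplicate windows → 37 − 18 = 19 distinct.

19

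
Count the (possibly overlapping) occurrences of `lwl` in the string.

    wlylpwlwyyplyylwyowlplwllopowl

1

Sliding a length-3 window over the 30 characters (28 positions):
  position 22–24: lwl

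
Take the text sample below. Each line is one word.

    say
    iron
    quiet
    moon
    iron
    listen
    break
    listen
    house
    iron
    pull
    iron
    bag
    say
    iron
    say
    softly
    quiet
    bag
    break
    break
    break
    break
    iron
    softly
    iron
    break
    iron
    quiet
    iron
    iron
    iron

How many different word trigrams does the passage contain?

32 tokens → 30 trigram windows in total.
Repeated trigrams (each contributes count−1 duplicates):
  break break break: 2
1 duplicate windows → 30 − 1 = 29 distinct.

29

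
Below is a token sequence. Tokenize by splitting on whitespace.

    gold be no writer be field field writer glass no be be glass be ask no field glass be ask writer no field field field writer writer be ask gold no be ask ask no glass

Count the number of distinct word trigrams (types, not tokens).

32

36 tokens → 34 trigram windows in total.
Repeated trigrams (each contributes count−1 duplicates):
  field field writer: 2
  glass be ask: 2
2 duplicate windows → 34 − 2 = 32 distinct.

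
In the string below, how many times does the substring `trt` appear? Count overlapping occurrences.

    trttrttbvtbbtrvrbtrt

3

Sliding a length-3 window over the 20 characters (18 positions):
  position 1–3: trt
  position 4–6: trt
  position 18–20: trt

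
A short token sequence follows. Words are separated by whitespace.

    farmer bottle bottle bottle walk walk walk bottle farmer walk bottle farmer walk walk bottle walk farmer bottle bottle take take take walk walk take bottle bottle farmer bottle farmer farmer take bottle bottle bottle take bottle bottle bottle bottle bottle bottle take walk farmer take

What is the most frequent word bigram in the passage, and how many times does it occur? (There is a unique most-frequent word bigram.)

Bigram frequencies (highest first):
  bottle bottle: 11
  walk walk: 4
  bottle farmer: 4
  farmer bottle: 3
  walk bottle: 3
  bottle take: 3
  … (9 more, each ≤ 3)

"bottle bottle", 11 times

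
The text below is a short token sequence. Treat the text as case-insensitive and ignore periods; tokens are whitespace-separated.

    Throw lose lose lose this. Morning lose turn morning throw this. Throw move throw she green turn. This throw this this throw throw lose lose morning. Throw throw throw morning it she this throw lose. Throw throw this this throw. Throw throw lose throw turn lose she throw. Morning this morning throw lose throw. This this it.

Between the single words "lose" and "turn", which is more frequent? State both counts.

"lose" (10 vs 3)

"lose": 10 occurrences
"turn": 3 occurrences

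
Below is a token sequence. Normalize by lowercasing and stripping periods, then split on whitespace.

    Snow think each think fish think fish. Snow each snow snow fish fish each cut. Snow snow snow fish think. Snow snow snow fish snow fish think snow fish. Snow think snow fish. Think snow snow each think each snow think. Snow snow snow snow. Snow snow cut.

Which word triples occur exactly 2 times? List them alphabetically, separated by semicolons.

snow fish snow; snow think snow; think snow fish

Trigram counts meeting the condition (exactly 2 times):
  snow fish snow: 2
  snow think snow: 2
  think snow fish: 2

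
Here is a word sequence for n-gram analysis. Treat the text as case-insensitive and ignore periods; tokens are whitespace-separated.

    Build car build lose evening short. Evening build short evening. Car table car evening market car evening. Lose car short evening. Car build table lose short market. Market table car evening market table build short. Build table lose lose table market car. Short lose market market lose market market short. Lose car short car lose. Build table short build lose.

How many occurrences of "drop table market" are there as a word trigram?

Scanning the 58 overlapping trigram windows for "drop table market":
  (none found)

0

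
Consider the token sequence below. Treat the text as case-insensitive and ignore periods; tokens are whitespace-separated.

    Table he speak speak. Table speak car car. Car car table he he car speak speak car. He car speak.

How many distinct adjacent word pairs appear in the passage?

12

20 tokens → 19 bigram windows in total.
Repeated bigrams (each contributes count−1 duplicates):
  car car: 3
  car speak: 2
  he car: 2
  speak car: 2
  speak speak: 2
  table he: 2
7 duplicate windows → 19 − 7 = 12 distinct.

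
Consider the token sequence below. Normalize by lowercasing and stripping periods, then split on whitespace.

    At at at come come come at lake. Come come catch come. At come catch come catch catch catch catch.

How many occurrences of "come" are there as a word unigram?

Scanning the 20 tokens for "come":
  position 4: come
  position 5: come
  position 6: come
  position 9: come
  position 10: come
  position 12: come
  position 14: come
  position 16: come

8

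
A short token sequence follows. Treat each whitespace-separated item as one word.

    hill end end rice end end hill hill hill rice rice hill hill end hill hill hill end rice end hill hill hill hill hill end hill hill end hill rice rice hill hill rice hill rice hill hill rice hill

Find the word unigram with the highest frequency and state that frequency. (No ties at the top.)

"hill", 23 times

Unigram frequencies (highest first):
  hill: 23
  end: 9
  rice: 9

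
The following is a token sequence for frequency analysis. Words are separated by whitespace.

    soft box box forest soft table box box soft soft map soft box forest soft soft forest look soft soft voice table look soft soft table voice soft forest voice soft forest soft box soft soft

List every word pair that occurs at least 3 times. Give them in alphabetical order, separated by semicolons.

Bigram counts meeting the condition (at least 3 times):
  forest soft: 3
  soft box: 3
  soft forest: 3
  soft soft: 5

forest soft; soft box; soft forest; soft soft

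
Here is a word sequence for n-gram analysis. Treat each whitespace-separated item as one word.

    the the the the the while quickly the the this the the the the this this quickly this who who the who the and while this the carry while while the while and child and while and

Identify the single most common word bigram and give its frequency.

Bigram frequencies (highest first):
  the the: 8
  the while: 2
  the this: 2
  this the: 2
  who the: 2
  and while: 2
  … (17 more, each ≤ 2)

"the the", 8 times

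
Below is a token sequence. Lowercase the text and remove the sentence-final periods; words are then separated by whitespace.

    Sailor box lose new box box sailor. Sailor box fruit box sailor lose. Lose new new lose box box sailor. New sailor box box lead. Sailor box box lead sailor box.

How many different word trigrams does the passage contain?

31 tokens → 29 trigram windows in total.
Repeated trigrams (each contributes count−1 duplicates):
  box box lead: 2
  box box sailor: 2
  box lead sailor: 2
  lead sailor box: 2
  sailor box box: 2
5 duplicate windows → 29 − 5 = 24 distinct.

24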